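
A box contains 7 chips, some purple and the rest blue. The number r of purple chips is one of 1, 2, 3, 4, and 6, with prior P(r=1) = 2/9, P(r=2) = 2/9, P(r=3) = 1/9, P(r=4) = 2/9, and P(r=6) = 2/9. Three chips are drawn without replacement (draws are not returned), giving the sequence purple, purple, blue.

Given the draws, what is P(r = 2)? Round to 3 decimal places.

0.114

The likelihood of the observed sequence under each hypothesis: P(data | r = 1) = (1/7)(0/6) = 0; P(data | r = 2) = (2/7)(1/6)(5/5) = 1/21; P(data | r = 3) = (3/7)(2/6)(4/5) = 4/35; P(data | r = 4) = (4/7)(3/6)(3/5) = 6/35; P(data | r = 6) = (6/7)(5/6)(1/5) = 1/7.
Weighting by the prior gives 2/9 · 0 = 0, 2/9 · 1/21 = 2/189, 1/9 · 4/35 = 4/315, 2/9 · 6/35 = 4/105, 2/9 · 1/7 = 2/63; these sum to 88/945.
Therefore the posterior P(r = 2 | data) = (2/189) / (88/945) = 5/44.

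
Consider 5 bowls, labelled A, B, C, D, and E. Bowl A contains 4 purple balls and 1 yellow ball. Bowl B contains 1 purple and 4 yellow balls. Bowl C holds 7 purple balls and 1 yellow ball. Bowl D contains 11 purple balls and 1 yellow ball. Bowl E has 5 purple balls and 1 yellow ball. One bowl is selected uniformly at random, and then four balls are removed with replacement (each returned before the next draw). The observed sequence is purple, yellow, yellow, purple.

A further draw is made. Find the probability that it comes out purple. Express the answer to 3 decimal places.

Compute the likelihood of the observed sequence for each case: P(data | bowl A) = (4/5)(1/5)(1/5)(4/5) = 0.0256; P(data | bowl B) = (1/5)(4/5)(4/5)(1/5) = 0.0256; P(data | bowl C) = (7/8)(1/8)(1/8)(7/8) = 0.011963; P(data | bowl D) = (11/12)(1/12)(1/12)(11/12) = 0.0058353; P(data | bowl E) = (5/6)(1/6)(1/6)(5/6) = 0.01929.
Weighting by the prior gives 1/5 · 0.0256 = 0.00512, 1/5 · 0.0256 = 0.00512, 1/5 · 0.011963 = 0.0023926, 1/5 · 0.0058353 = 0.0011671, 1/5 · 0.01929 = 0.003858; summing to 0.017658.
Normalising, the posterior is P(bowl A | data) = 0.28996, P(bowl B | data) = 0.28996, P(bowl C | data) = 0.1355, P(bowl D | data) = 0.066093, P(bowl E | data) = 0.21849.
Averaging over the posterior, P(purple next | data) = (4/5)(0.28996) + (1/5)(0.28996) + (7/8)(0.1355) + (11/12)(0.066093) + (5/6)(0.21849) = 0.65118.

0.651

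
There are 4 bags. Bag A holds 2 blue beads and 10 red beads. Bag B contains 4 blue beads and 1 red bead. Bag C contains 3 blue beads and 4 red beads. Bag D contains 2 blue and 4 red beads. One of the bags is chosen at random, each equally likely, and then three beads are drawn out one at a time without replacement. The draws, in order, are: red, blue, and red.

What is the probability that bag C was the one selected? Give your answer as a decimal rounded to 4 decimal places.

Compute the likelihood of the observed sequence for each case: P(data | bag A) = (10/12)(2/11)(9/10) = 0.13636; P(data | bag B) = (1/5)(4/4)(0/3) = 0; P(data | bag C) = (4/7)(3/6)(3/5) = 0.17143; P(data | bag D) = (4/6)(2/5)(3/4) = 0.2.
The prior-weighted likelihoods are 1/4 · 0.13636 = 0.034091, 1/4 · 0 = 0, 1/4 · 0.17143 = 0.042857, 1/4 · 0.2 = 0.05; with total 0.12695.
So P(bag C | data) = (0.042857) / (0.12695) = 0.3376.

0.3376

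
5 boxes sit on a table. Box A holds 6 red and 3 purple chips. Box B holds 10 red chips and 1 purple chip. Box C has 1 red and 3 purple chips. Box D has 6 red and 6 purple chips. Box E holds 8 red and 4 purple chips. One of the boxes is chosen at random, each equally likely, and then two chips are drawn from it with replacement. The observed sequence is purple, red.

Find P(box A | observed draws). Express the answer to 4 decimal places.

0.2304

The likelihood of the observed sequence under each hypothesis: P(data | box A) = (3/9)(6/9) = 0.22222; P(data | box B) = (1/11)(10/11) = 0.082645; P(data | box C) = (3/4)(1/4) = 0.1875; P(data | box D) = (6/12)(6/12) = 0.25; P(data | box E) = (4/12)(8/12) = 0.22222.
Multiplying each by its prior: 1/5 · 0.22222 = 0.044444, 1/5 · 0.082645 = 0.016529, 1/5 · 0.1875 = 0.0375, 1/5 · 0.25 = 0.05, 1/5 · 0.22222 = 0.044444; with total 0.19292.
Hence P(box A | data) = (0.044444) / (0.19292) = 0.23038.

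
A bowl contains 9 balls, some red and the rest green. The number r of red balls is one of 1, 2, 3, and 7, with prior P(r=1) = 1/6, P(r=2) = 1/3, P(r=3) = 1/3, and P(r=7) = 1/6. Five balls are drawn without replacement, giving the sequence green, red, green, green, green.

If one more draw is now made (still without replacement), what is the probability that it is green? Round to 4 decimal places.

For each hypothesis, P(data | H) works out to: P(data | r = 1) = (8/9)(1/8)(7/7)(6/6)(5/5) = 1/9; P(data | r = 2) = (7/9)(2/8)(6/7)(5/6)(4/5) = 1/9; P(data | r = 3) = (6/9)(3/8)(5/7)(4/6)(3/5) = 1/14; P(data | r = 7) = (2/9)(7/8)(1/7)(0/6) = 0.
Multiplying each by its prior: 1/6 · 1/9 = 1/54, 1/3 · 1/9 = 1/27, 1/3 · 1/14 = 1/42, 1/6 · 0 = 0; these sum to 5/63.
Dividing through by the total gives posterior P(r = 1 | data) = 7/30, P(r = 2 | data) = 7/15, P(r = 3 | data) = 3/10, P(r = 7 | data) = 0.
The predictive probability is P(green next | data) = (1)(7/30) + (3/4)(7/15) + (1/2)(3/10) = 11/15.

0.7333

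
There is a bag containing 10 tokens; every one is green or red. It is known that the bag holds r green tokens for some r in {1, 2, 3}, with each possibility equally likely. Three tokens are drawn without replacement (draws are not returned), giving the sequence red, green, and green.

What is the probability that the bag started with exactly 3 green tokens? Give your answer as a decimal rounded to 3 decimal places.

0.724

Compute the likelihood of the observed sequence for each case: P(data | r = 1) = (9/10)(1/9)(0/8) = 0; P(data | r = 2) = (8/10)(2/9)(1/8) = 0.022222; P(data | r = 3) = (7/10)(3/9)(2/8) = 0.058333.
The prior-weighted likelihoods are 1/3 · 0 = 0, 1/3 · 0.022222 = 0.0074074, 1/3 · 0.058333 = 0.019444; with total 0.026852.
Therefore the posterior P(r = 3 | data) = (0.019444) / (0.026852) = 0.72414.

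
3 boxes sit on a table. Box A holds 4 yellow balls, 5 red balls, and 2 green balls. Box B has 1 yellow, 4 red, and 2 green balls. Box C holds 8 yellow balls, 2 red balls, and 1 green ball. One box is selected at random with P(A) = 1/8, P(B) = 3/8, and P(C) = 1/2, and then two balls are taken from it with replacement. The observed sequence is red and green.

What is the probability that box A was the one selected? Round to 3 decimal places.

0.129

The likelihood of the observed sequence under each hypothesis: P(data | box A) = (5/11)(2/11) = 0.082645; P(data | box B) = (4/7)(2/7) = 0.16327; P(data | box C) = (2/11)(1/11) = 0.016529.
Weighting by the prior gives 1/8 · 0.082645 = 0.010331, 3/8 · 0.16327 = 0.061224, 1/2 · 0.016529 = 0.0082645; with total 0.07982.
Hence P(box A | data) = (0.010331) / (0.07982) = 0.12942.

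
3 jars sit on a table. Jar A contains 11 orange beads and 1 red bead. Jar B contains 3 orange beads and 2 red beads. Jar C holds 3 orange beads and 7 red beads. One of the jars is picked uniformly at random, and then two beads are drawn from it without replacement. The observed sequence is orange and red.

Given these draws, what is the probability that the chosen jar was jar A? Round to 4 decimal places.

0.1351

For each hypothesis, P(data | H) works out to: P(data | jar A) = (11/12)(1/11) = 1/12; P(data | jar B) = (3/5)(2/4) = 3/10; P(data | jar C) = (3/10)(7/9) = 7/30.
The prior-weighted likelihoods are 1/3 · 1/12 = 1/36, 1/3 · 3/10 = 1/10, 1/3 · 7/30 = 7/90; these sum to 37/180.
Therefore the posterior P(jar A | data) = (1/36) / (37/180) = 5/37.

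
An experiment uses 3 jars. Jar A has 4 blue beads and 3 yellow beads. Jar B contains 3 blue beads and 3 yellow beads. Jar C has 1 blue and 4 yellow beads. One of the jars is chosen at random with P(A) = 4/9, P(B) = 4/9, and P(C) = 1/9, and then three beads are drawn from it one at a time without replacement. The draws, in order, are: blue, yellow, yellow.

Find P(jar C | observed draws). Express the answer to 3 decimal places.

Compute the likelihood of the observed sequence for each case: P(data | jar A) = (4/7)(3/6)(2/5) = 4/35; P(data | jar B) = (3/6)(3/5)(2/4) = 3/20; P(data | jar C) = (1/5)(4/4)(3/3) = 1/5.
Multiplying each by its prior: 4/9 · 4/35 = 16/315, 4/9 · 3/20 = 1/15, 1/9 · 1/5 = 1/45; these sum to 44/315.
By Bayes' rule, P(jar C | data) = (1/45) / (44/315) = 7/44.

0.159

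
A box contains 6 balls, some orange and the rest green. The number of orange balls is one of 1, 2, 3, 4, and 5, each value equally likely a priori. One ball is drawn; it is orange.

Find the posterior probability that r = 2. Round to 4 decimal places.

0.1333

Compute the likelihood of this draw for each case: P(data | r = 1) = (1/6) = 1/6; P(data | r = 2) = (2/6) = 1/3; P(data | r = 3) = (3/6) = 1/2; P(data | r = 4) = (4/6) = 2/3; P(data | r = 5) = (5/6) = 5/6.
Multiplying each by its prior: 1/5 · 1/6 = 1/30, 1/5 · 1/3 = 1/15, 1/5 · 1/2 = 1/10, 1/5 · 2/3 = 2/15, 1/5 · 5/6 = 1/6; with total 1/2.
Therefore the posterior P(r = 2 | data) = (1/15) / (1/2) = 2/15.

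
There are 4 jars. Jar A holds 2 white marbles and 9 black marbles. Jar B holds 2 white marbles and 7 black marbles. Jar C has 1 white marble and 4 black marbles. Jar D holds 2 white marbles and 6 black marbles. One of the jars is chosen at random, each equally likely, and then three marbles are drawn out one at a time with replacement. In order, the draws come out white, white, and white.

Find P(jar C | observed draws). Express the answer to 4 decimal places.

0.1970

The likelihood of the observed sequence under each hypothesis: P(data | jar A) = (2/11)(2/11)(2/11) = 0.0060105; P(data | jar B) = (2/9)(2/9)(2/9) = 0.010974; P(data | jar C) = (1/5)(1/5)(1/5) = 0.008; P(data | jar D) = (2/8)(2/8)(2/8) = 0.015625.
Multiplying each by its prior: 1/4 · 0.0060105 = 0.0015026, 1/4 · 0.010974 = 0.0027435, 1/4 · 0.008 = 0.002, 1/4 · 0.015625 = 0.0039062; these sum to 0.010152.
Therefore the posterior P(jar C | data) = (0.002) / (0.010152) = 0.197.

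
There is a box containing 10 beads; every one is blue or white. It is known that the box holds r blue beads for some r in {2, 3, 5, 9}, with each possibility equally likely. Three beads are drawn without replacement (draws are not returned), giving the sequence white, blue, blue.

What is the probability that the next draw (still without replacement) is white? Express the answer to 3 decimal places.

0.475

For each hypothesis, P(data | H) works out to: P(data | r = 2) = (8/10)(2/9)(1/8) = 1/45; P(data | r = 3) = (7/10)(3/9)(2/8) = 7/120; P(data | r = 5) = (5/10)(5/9)(4/8) = 5/36; P(data | r = 9) = (1/10)(9/9)(8/8) = 1/10.
The prior-weighted likelihoods are 1/4 · 1/45 = 1/180, 1/4 · 7/120 = 7/480, 1/4 · 5/36 = 5/144, 1/4 · 1/10 = 1/40; these sum to 23/288.
The posterior is then P(r = 2 | data) = 8/115, P(r = 3 | data) = 21/115, P(r = 5 | data) = 10/23, P(r = 9 | data) = 36/115.
The predictive probability is P(white next | data) = (1)(8/115) + (6/7)(21/115) + (4/7)(10/23) + (0)(36/115) = 382/805.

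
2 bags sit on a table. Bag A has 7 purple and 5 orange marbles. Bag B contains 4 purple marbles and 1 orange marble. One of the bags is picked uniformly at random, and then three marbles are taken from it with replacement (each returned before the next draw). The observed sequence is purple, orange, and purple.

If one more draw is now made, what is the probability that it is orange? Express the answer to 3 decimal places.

0.314

Compute the likelihood of the observed sequence for each case: P(data | bag A) = (7/12)(5/12)(7/12) = 0.14178; P(data | bag B) = (4/5)(1/5)(4/5) = 0.128.
The prior-weighted likelihoods are 1/2 · 0.14178 = 0.070891, 1/2 · 0.128 = 0.064; with total 0.13489.
Dividing through by the total gives posterior P(bag A | data) = 0.52554, P(bag B | data) = 0.47446.
Averaging over the posterior, P(orange next | data) = (5/12)(0.52554) + (1/5)(0.47446) = 0.31387.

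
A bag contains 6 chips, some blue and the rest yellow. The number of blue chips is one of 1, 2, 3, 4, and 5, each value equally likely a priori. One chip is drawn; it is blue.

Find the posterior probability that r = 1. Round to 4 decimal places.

Under each hypothesis, the probability of this draw is: P(data | r = 1) = (1/6) = 1/6; P(data | r = 2) = (2/6) = 1/3; P(data | r = 3) = (3/6) = 1/2; P(data | r = 4) = (4/6) = 2/3; P(data | r = 5) = (5/6) = 5/6.
Multiplying each by its prior: 1/5 · 1/6 = 1/30, 1/5 · 1/3 = 1/15, 1/5 · 1/2 = 1/10, 1/5 · 2/3 = 2/15, 1/5 · 5/6 = 1/6; summing to 1/2.
By Bayes' rule, P(r = 1 | data) = (1/30) / (1/2) = 1/15.

0.0667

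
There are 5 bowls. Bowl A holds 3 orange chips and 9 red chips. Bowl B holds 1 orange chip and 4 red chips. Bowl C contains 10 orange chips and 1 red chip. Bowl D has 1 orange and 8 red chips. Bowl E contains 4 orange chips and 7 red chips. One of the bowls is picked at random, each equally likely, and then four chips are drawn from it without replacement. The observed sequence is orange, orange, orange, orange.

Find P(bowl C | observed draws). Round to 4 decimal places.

0.9953

Compute the likelihood of the observed sequence for each case: P(data | bowl A) = (3/12)(2/11)(1/10)(0/9) = 0; P(data | bowl B) = (1/5)(0/4) = 0; P(data | bowl C) = (10/11)(9/10)(8/9)(7/8) = 0.63636; P(data | bowl D) = (1/9)(0/8) = 0; P(data | bowl E) = (4/11)(3/10)(2/9)(1/8) = 0.0030303.
The prior-weighted likelihoods are 1/5 · 0 = 0, 1/5 · 0 = 0, 1/5 · 0.63636 = 0.12727, 1/5 · 0 = 0, 1/5 · 0.0030303 = 0.00060606; these sum to 0.12788.
By Bayes' rule, P(bowl C | data) = (0.12727) / (0.12788) = 0.99526.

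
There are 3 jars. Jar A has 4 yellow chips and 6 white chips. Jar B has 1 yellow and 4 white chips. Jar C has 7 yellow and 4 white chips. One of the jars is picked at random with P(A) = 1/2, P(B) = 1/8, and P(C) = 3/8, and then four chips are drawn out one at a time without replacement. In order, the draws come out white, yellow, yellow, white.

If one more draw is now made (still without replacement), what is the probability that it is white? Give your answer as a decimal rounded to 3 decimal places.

0.514

For each hypothesis, P(data | H) works out to: P(data | jar A) = (6/10)(4/9)(3/8)(5/7) = 0.071429; P(data | jar B) = (4/5)(1/4)(0/3) = 0; P(data | jar C) = (4/11)(7/10)(6/9)(3/8) = 0.063636.
Weighting by the prior gives 1/2 · 0.071429 = 0.035714, 1/8 · 0 = 0, 3/8 · 0.063636 = 0.023864; summing to 0.059578.
Dividing through by the total gives posterior P(jar A | data) = 0.59946, P(jar B | data) = 0, P(jar C | data) = 0.40054.
Averaging over the posterior, P(white next | data) = (2/3)(0.59946) + (2/7)(0.40054) = 0.51408.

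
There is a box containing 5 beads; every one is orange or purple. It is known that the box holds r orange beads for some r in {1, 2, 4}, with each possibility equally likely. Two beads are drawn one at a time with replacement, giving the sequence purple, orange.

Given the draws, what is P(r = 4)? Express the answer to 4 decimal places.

0.2857

Compute the likelihood of the observed sequence for each case: P(data | r = 1) = (4/5)(1/5) = 4/25; P(data | r = 2) = (3/5)(2/5) = 6/25; P(data | r = 4) = (1/5)(4/5) = 4/25.
Weighting by the prior gives 1/3 · 4/25 = 4/75, 1/3 · 6/25 = 2/25, 1/3 · 4/25 = 4/75; summing to 14/75.
So P(r = 4 | data) = (4/75) / (14/75) = 2/7.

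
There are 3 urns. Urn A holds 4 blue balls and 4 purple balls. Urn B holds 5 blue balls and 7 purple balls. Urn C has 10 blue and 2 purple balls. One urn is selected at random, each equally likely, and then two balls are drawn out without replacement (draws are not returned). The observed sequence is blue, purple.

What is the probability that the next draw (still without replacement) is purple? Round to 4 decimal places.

For each hypothesis, P(data | H) works out to: P(data | urn A) = (4/8)(4/7) = 2/7; P(data | urn B) = (5/12)(7/11) = 35/132; P(data | urn C) = (10/12)(2/11) = 5/33.
Multiplying each by its prior: 1/3 · 2/7 = 2/21, 1/3 · 35/132 = 35/396, 1/3 · 5/33 = 5/99; with total 59/252.
Normalising, the posterior is P(urn A | data) = 24/59, P(urn B | data) = 245/649, P(urn C | data) = 140/649.
Averaging over the posterior, P(purple next | data) = (1/2)(24/59) + (3/5)(245/649) + (1/10)(140/649) = 293/649.

0.4515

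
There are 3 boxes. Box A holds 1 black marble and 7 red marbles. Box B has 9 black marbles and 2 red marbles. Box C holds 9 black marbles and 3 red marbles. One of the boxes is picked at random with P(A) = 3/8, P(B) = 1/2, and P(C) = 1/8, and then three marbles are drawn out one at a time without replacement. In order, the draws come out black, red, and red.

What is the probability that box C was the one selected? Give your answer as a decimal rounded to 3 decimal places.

Under each hypothesis, the probability of the observed sequence is: P(data | box A) = (1/8)(7/7)(6/6) = 0.125; P(data | box B) = (9/11)(2/10)(1/9) = 0.018182; P(data | box C) = (9/12)(3/11)(2/10) = 0.040909.
Weighting by the prior gives 3/8 · 0.125 = 0.046875, 1/2 · 0.018182 = 0.0090909, 1/8 · 0.040909 = 0.0051136; summing to 0.06108.
By Bayes' rule, P(box C | data) = (0.0051136) / (0.06108) = 0.083721.

0.084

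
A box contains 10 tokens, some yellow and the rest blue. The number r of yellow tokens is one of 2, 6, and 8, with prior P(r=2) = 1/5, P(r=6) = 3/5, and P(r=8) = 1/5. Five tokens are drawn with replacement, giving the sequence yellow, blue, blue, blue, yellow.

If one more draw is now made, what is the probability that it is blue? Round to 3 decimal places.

For each hypothesis, P(data | H) works out to: P(data | r = 2) = (2/10)(8/10)(8/10)(8/10)(2/10) = 0.02048; P(data | r = 6) = (6/10)(4/10)(4/10)(4/10)(6/10) = 0.02304; P(data | r = 8) = (8/10)(2/10)(2/10)(2/10)(8/10) = 0.00512.
The prior-weighted likelihoods are 1/5 · 0.02048 = 0.004096, 3/5 · 0.02304 = 0.013824, 1/5 · 0.00512 = 0.001024; summing to 0.018944.
Normalising, the posterior is P(r = 2 | data) = 0.21622, P(r = 6 | data) = 0.72973, P(r = 8 | data) = 0.054054.
The predictive probability is P(blue next | data) = (4/5)(0.21622) + (2/5)(0.72973) + (1/5)(0.054054) = 0.47568.

0.476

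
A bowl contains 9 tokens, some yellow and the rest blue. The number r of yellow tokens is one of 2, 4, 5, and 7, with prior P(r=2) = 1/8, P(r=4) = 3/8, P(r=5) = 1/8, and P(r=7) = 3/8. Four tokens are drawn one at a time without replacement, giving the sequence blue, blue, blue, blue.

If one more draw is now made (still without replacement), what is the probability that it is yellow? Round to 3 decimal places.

The likelihood of the observed sequence under each hypothesis: P(data | r = 2) = (7/9)(6/8)(5/7)(4/6) = 0.27778; P(data | r = 4) = (5/9)(4/8)(3/7)(2/6) = 0.039683; P(data | r = 5) = (4/9)(3/8)(2/7)(1/6) = 0.0079365; P(data | r = 7) = (2/9)(1/8)(0/7) = 0.
Weighting by the prior gives 1/8 · 0.27778 = 0.034722, 3/8 · 0.039683 = 0.014881, 1/8 · 0.0079365 = 0.00099206, 3/8 · 0 = 0; with total 0.050595.
Normalising, the posterior is P(r = 2 | data) = 0.68627, P(r = 4 | data) = 0.29412, P(r = 5 | data) = 0.019608, P(r = 7 | data) = 0.
The predictive probability is P(yellow next | data) = (2/5)(0.68627) + (4/5)(0.29412) + (1)(0.019608) = 0.52941.

0.529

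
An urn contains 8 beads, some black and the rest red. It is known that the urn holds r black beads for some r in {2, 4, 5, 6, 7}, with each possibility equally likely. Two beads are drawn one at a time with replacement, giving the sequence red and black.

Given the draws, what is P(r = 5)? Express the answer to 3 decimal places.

0.242

Compute the likelihood of the observed sequence for each case: P(data | r = 2) = (6/8)(2/8) = 3/16; P(data | r = 4) = (4/8)(4/8) = 1/4; P(data | r = 5) = (3/8)(5/8) = 15/64; P(data | r = 6) = (2/8)(6/8) = 3/16; P(data | r = 7) = (1/8)(7/8) = 7/64.
Weighting by the prior gives 1/5 · 3/16 = 3/80, 1/5 · 1/4 = 1/20, 1/5 · 15/64 = 3/64, 1/5 · 3/16 = 3/80, 1/5 · 7/64 = 7/320; these sum to 31/160.
So P(r = 5 | data) = (3/64) / (31/160) = 15/62.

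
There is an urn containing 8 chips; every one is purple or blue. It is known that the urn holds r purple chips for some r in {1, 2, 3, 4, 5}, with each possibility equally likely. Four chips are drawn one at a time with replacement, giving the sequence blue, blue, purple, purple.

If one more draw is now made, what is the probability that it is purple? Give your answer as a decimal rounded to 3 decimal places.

For each hypothesis, P(data | H) works out to: P(data | r = 1) = (7/8)(7/8)(1/8)(1/8) = 0.011963; P(data | r = 2) = (6/8)(6/8)(2/8)(2/8) = 0.035156; P(data | r = 3) = (5/8)(5/8)(3/8)(3/8) = 0.054932; P(data | r = 4) = (4/8)(4/8)(4/8)(4/8) = 0.0625; P(data | r = 5) = (3/8)(3/8)(5/8)(5/8) = 0.054932.
The prior-weighted likelihoods are 1/5 · 0.011963 = 0.0023926, 1/5 · 0.035156 = 0.0070313, 1/5 · 0.054932 = 0.010986, 1/5 · 0.0625 = 0.0125, 1/5 · 0.054932 = 0.010986; summing to 0.043896.
Normalising, the posterior is P(r = 1 | data) = 0.054505, P(r = 2 | data) = 0.16018, P(r = 3 | data) = 0.25028, P(r = 4 | data) = 0.28476, P(r = 5 | data) = 0.25028.
Averaging over the posterior, P(purple next | data) = (1/8)(0.054505) + (1/4)(0.16018) + (3/8)(0.25028) + (1/2)(0.28476) + (5/8)(0.25028) = 0.43952.

0.440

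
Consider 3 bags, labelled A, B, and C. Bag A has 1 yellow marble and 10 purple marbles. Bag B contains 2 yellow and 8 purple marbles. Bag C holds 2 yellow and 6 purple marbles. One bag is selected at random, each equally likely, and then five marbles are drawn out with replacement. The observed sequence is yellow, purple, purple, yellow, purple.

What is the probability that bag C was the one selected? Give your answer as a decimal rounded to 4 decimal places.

The likelihood of the observed sequence under each hypothesis: P(data | bag A) = (1/11)(10/11)(10/11)(1/11)(10/11) = 0.0062092; P(data | bag B) = (2/10)(8/10)(8/10)(2/10)(8/10) = 0.02048; P(data | bag C) = (2/8)(6/8)(6/8)(2/8)(6/8) = 0.026367.
Multiplying each by its prior: 1/3 · 0.0062092 = 0.0020697, 1/3 · 0.02048 = 0.0068267, 1/3 · 0.026367 = 0.0087891; these sum to 0.017685.
Hence P(bag C | data) = (0.0087891) / (0.017685) = 0.49697.

0.4970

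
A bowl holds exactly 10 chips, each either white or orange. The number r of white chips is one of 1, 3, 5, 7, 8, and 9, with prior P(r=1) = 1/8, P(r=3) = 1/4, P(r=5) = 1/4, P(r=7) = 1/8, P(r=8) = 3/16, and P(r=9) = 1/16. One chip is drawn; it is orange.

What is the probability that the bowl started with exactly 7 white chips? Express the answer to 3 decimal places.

0.076

Under each hypothesis, the probability of this draw is: P(data | r = 1) = (9/10) = 9/10; P(data | r = 3) = (7/10) = 7/10; P(data | r = 5) = (5/10) = 1/2; P(data | r = 7) = (3/10) = 3/10; P(data | r = 8) = (2/10) = 1/5; P(data | r = 9) = (1/10) = 1/10.
The prior-weighted likelihoods are 1/8 · 9/10 = 9/80, 1/4 · 7/10 = 7/40, 1/4 · 1/2 = 1/8, 1/8 · 3/10 = 3/80, 3/16 · 1/5 = 3/80, 1/16 · 1/10 = 1/160; these sum to 79/160.
Hence P(r = 7 | data) = (3/80) / (79/160) = 6/79.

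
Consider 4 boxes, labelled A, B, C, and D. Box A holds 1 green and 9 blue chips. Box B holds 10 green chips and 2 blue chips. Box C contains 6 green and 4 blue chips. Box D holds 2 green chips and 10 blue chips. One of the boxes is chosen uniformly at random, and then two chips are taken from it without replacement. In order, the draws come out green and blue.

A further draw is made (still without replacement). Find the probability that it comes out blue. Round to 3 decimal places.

Compute the likelihood of the observed sequence for each case: P(data | box A) = (1/10)(9/9) = 0.1; P(data | box B) = (10/12)(2/11) = 0.15152; P(data | box C) = (6/10)(4/9) = 0.26667; P(data | box D) = (2/12)(10/11) = 0.15152.
Weighting by the prior gives 1/4 · 0.1 = 0.025, 1/4 · 0.15152 = 0.037879, 1/4 · 0.26667 = 0.066667, 1/4 · 0.15152 = 0.037879; with total 0.16742.
Dividing through by the total gives posterior P(box A | data) = 0.14932, P(box B | data) = 0.22624, P(box C | data) = 0.39819, P(box D | data) = 0.22624.
The predictive probability is P(blue next | data) = (1)(0.14932) + (1/10)(0.22624) + (3/8)(0.39819) + (9/10)(0.22624) = 0.52489.

0.525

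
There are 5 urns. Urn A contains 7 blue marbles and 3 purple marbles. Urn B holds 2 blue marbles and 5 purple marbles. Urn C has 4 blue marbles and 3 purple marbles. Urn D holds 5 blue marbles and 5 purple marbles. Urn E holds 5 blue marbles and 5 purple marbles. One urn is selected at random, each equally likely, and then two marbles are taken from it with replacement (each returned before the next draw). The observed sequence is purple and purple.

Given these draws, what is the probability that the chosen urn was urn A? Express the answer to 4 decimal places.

For each hypothesis, P(data | H) works out to: P(data | urn A) = (3/10)(3/10) = 0.09; P(data | urn B) = (5/7)(5/7) = 0.5102; P(data | urn C) = (3/7)(3/7) = 0.18367; P(data | urn D) = (5/10)(5/10) = 0.25; P(data | urn E) = (5/10)(5/10) = 0.25.
Multiplying each by its prior: 1/5 · 0.09 = 0.018, 1/5 · 0.5102 = 0.10204, 1/5 · 0.18367 = 0.036735, 1/5 · 0.25 = 0.05, 1/5 · 0.25 = 0.05; with total 0.25678.
By Bayes' rule, P(urn A | data) = (0.018) / (0.25678) = 0.0701.

0.0701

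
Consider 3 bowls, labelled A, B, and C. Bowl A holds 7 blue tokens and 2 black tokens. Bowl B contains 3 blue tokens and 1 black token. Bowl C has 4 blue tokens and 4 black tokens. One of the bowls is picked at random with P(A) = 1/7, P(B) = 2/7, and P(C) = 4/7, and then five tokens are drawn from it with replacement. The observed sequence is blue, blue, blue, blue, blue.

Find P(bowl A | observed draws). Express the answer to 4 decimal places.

For each hypothesis, P(data | H) works out to: P(data | bowl A) = (7/9)(7/9)(7/9)(7/9)(7/9) = 0.28463; P(data | bowl B) = (3/4)(3/4)(3/4)(3/4)(3/4) = 0.2373; P(data | bowl C) = (4/8)(4/8)(4/8)(4/8)(4/8) = 0.03125.
Weighting by the prior gives 1/7 · 0.28463 = 0.040661, 2/7 · 0.2373 = 0.067801, 4/7 · 0.03125 = 0.017857; with total 0.12632.
By Bayes' rule, P(bowl A | data) = (0.040661) / (0.12632) = 0.32189.

0.3219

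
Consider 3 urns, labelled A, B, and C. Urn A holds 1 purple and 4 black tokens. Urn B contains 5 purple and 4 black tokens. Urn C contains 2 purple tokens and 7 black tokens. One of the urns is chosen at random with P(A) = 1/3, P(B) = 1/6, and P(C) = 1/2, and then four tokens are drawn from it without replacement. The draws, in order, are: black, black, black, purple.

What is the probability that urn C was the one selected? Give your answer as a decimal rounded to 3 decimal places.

The likelihood of the observed sequence under each hypothesis: P(data | urn A) = (4/5)(3/4)(2/3)(1/2) = 0.2; P(data | urn B) = (4/9)(3/8)(2/7)(5/6) = 0.039683; P(data | urn C) = (7/9)(6/8)(5/7)(2/6) = 0.13889.
Weighting by the prior gives 1/3 · 0.2 = 0.066667, 1/6 · 0.039683 = 0.0066138, 1/2 · 0.13889 = 0.069444; with total 0.14272.
So P(urn C | data) = (0.069444) / (0.14272) = 0.48656.

0.487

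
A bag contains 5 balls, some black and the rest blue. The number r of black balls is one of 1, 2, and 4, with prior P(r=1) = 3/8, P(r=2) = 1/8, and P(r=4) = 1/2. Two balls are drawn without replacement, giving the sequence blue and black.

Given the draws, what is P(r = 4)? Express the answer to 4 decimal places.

0.4706

Compute the likelihood of the observed sequence for each case: P(data | r = 1) = (4/5)(1/4) = 1/5; P(data | r = 2) = (3/5)(2/4) = 3/10; P(data | r = 4) = (1/5)(4/4) = 1/5.
Multiplying each by its prior: 3/8 · 1/5 = 3/40, 1/8 · 3/10 = 3/80, 1/2 · 1/5 = 1/10; with total 17/80.
Hence P(r = 4 | data) = (1/10) / (17/80) = 8/17.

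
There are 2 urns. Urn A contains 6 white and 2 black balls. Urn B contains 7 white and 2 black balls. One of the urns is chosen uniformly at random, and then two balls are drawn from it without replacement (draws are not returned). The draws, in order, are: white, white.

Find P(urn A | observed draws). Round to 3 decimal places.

Compute the likelihood of the observed sequence for each case: P(data | urn A) = (6/8)(5/7) = 15/28; P(data | urn B) = (7/9)(6/8) = 7/12.
Weighting by the prior gives 1/2 · 15/28 = 15/56, 1/2 · 7/12 = 7/24; summing to 47/84.
By Bayes' rule, P(urn A | data) = (15/56) / (47/84) = 45/94.

0.479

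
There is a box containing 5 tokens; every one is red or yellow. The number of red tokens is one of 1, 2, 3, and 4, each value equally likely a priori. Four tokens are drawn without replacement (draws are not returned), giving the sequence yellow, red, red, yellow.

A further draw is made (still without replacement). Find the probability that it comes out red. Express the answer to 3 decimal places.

0.500

Compute the likelihood of the observed sequence for each case: P(data | r = 1) = (4/5)(1/4)(0/3) = 0; P(data | r = 2) = (3/5)(2/4)(1/3)(2/2) = 1/10; P(data | r = 3) = (2/5)(3/4)(2/3)(1/2) = 1/10; P(data | r = 4) = (1/5)(4/4)(3/3)(0/2) = 0.
The prior-weighted likelihoods are 1/4 · 0 = 0, 1/4 · 1/10 = 1/40, 1/4 · 1/10 = 1/40, 1/4 · 0 = 0; with total 1/20.
Normalising, the posterior is P(r = 1 | data) = 0, P(r = 2 | data) = 1/2, P(r = 3 | data) = 1/2, P(r = 4 | data) = 0.
The predictive probability is P(red next | data) = (0)(1/2) + (1)(1/2) = 1/2.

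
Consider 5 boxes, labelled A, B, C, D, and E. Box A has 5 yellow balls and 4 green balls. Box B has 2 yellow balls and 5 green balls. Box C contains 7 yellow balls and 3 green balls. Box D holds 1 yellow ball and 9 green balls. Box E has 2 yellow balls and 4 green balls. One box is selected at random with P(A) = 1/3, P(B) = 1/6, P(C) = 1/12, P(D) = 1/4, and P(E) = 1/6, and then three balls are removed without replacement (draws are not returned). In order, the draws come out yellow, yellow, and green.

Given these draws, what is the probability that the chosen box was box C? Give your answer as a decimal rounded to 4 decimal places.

Under each hypothesis, the probability of the observed sequence is: P(data | box A) = (5/9)(4/8)(4/7) = 0.15873; P(data | box B) = (2/7)(1/6)(5/5) = 0.047619; P(data | box C) = (7/10)(6/9)(3/8) = 0.175; P(data | box D) = (1/10)(0/9) = 0; P(data | box E) = (2/6)(1/5)(4/4) = 0.066667.
The prior-weighted likelihoods are 1/3 · 0.15873 = 0.05291, 1/6 · 0.047619 = 0.0079365, 1/12 · 0.175 = 0.014583, 1/4 · 0 = 0, 1/6 · 0.066667 = 0.011111; with total 0.086541.
So P(box C | data) = (0.014583) / (0.086541) = 0.16851.

0.1685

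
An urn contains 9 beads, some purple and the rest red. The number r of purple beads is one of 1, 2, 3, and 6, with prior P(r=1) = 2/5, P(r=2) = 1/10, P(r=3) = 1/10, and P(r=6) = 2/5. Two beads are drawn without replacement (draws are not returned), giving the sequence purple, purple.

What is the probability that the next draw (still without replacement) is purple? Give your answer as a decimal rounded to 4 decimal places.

0.5424

Compute the likelihood of the observed sequence for each case: P(data | r = 1) = (1/9)(0/8) = 0; P(data | r = 2) = (2/9)(1/8) = 1/36; P(data | r = 3) = (3/9)(2/8) = 1/12; P(data | r = 6) = (6/9)(5/8) = 5/12.
The prior-weighted likelihoods are 2/5 · 0 = 0, 1/10 · 1/36 = 1/360, 1/10 · 1/12 = 1/120, 2/5 · 5/12 = 1/6; summing to 8/45.
Normalising, the posterior is P(r = 1 | data) = 0, P(r = 2 | data) = 1/64, P(r = 3 | data) = 3/64, P(r = 6 | data) = 15/16.
Averaging over the posterior, P(purple next | data) = (0)(1/64) + (1/7)(3/64) + (4/7)(15/16) = 243/448.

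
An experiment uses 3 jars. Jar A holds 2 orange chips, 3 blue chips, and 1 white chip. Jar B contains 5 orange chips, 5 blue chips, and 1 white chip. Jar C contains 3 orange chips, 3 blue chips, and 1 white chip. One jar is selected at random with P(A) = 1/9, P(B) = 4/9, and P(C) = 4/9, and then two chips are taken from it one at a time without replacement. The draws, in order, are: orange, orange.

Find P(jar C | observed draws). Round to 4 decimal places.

Compute the likelihood of the observed sequence for each case: P(data | jar A) = (2/6)(1/5) = 0.066667; P(data | jar B) = (5/11)(4/10) = 0.18182; P(data | jar C) = (3/7)(2/6) = 0.14286.
The prior-weighted likelihoods are 1/9 · 0.066667 = 0.0074074, 4/9 · 0.18182 = 0.080808, 4/9 · 0.14286 = 0.063492; with total 0.15171.
Hence P(jar C | data) = (0.063492) / (0.15171) = 0.41852.

0.4185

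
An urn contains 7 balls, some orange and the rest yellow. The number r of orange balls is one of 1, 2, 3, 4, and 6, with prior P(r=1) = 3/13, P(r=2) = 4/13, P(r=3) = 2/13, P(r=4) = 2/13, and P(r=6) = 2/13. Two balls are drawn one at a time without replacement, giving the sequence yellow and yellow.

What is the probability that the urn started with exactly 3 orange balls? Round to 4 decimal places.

The likelihood of the observed sequence under each hypothesis: P(data | r = 1) = (6/7)(5/6) = 5/7; P(data | r = 2) = (5/7)(4/6) = 10/21; P(data | r = 3) = (4/7)(3/6) = 2/7; P(data | r = 4) = (3/7)(2/6) = 1/7; P(data | r = 6) = (1/7)(0/6) = 0.
Weighting by the prior gives 3/13 · 5/7 = 15/91, 4/13 · 10/21 = 40/273, 2/13 · 2/7 = 4/91, 2/13 · 1/7 = 2/91, 2/13 · 0 = 0; these sum to 103/273.
Therefore the posterior P(r = 3 | data) = (4/91) / (103/273) = 12/103.

0.1165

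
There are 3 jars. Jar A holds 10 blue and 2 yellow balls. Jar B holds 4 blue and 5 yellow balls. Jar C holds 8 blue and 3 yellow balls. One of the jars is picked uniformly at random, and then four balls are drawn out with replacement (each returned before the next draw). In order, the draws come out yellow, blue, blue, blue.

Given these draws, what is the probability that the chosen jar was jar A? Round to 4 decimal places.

Compute the likelihood of the observed sequence for each case: P(data | jar A) = (2/12)(10/12)(10/12)(10/12) = 0.096451; P(data | jar B) = (5/9)(4/9)(4/9)(4/9) = 0.048773; P(data | jar C) = (3/11)(8/11)(8/11)(8/11) = 0.10491.
The prior-weighted likelihoods are 1/3 · 0.096451 = 0.03215, 1/3 · 0.048773 = 0.016258, 1/3 · 0.10491 = 0.03497; summing to 0.083378.
Hence P(jar A | data) = (0.03215) / (0.083378) = 0.38559.

0.3856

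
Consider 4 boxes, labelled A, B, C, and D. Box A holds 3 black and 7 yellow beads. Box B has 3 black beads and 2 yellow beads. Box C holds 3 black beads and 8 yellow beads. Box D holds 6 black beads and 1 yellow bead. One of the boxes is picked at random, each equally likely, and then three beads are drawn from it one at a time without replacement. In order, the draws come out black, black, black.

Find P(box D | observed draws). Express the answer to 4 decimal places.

Under each hypothesis, the probability of the observed sequence is: P(data | box A) = (3/10)(2/9)(1/8) = 0.0083333; P(data | box B) = (3/5)(2/4)(1/3) = 0.1; P(data | box C) = (3/11)(2/10)(1/9) = 0.0060606; P(data | box D) = (6/7)(5/6)(4/5) = 0.57143.
Weighting by the prior gives 1/4 · 0.0083333 = 0.0020833, 1/4 · 0.1 = 0.025, 1/4 · 0.0060606 = 0.0015152, 1/4 · 0.57143 = 0.14286; with total 0.17146.
Hence P(box D | data) = (0.14286) / (0.17146) = 0.8332.

0.8332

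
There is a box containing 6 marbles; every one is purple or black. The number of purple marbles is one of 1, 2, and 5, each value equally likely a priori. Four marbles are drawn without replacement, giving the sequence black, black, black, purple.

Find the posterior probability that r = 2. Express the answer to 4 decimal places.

0.4444

For each hypothesis, P(data | H) works out to: P(data | r = 1) = (5/6)(4/5)(3/4)(1/3) = 1/6; P(data | r = 2) = (4/6)(3/5)(2/4)(2/3) = 2/15; P(data | r = 5) = (1/6)(0/5) = 0.
The prior-weighted likelihoods are 1/3 · 1/6 = 1/18, 1/3 · 2/15 = 2/45, 1/3 · 0 = 0; summing to 1/10.
So P(r = 2 | data) = (2/45) / (1/10) = 4/9.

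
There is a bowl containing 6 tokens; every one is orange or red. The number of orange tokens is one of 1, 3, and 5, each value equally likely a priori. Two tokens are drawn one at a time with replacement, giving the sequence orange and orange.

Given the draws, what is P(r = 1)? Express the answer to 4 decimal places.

The likelihood of the observed sequence under each hypothesis: P(data | r = 1) = (1/6)(1/6) = 1/36; P(data | r = 3) = (3/6)(3/6) = 1/4; P(data | r = 5) = (5/6)(5/6) = 25/36.
Weighting by the prior gives 1/3 · 1/36 = 1/108, 1/3 · 1/4 = 1/12, 1/3 · 25/36 = 25/108; summing to 35/108.
By Bayes' rule, P(r = 1 | data) = (1/108) / (35/108) = 1/35.

0.0286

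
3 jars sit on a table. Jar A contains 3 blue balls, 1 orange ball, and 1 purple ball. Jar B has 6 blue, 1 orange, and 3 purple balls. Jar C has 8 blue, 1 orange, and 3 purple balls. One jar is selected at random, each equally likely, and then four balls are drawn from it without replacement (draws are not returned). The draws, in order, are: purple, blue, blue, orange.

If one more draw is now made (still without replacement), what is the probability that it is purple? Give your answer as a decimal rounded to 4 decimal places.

Compute the likelihood of the observed sequence for each case: P(data | jar A) = (1/5)(3/4)(2/3)(1/2) = 0.05; P(data | jar B) = (3/10)(6/9)(5/8)(1/7) = 0.017857; P(data | jar C) = (3/12)(8/11)(7/10)(1/9) = 0.014141.
Weighting by the prior gives 1/3 · 0.05 = 0.016667, 1/3 · 0.017857 = 0.0059524, 1/3 · 0.014141 = 0.0047138; summing to 0.027333.
Normalising, the posterior is P(jar A | data) = 0.60977, P(jar B | data) = 0.21777, P(jar C | data) = 0.17246.
The predictive probability is P(purple next | data) = (0)(0.60977) + (1/3)(0.21777) + (1/4)(0.17246) = 0.11571.

0.1157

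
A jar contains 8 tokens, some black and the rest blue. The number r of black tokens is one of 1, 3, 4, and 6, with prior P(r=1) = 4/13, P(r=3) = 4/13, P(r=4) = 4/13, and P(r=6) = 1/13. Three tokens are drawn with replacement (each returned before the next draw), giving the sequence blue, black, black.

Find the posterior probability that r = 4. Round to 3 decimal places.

For each hypothesis, P(data | H) works out to: P(data | r = 1) = (7/8)(1/8)(1/8) = 0.013672; P(data | r = 3) = (5/8)(3/8)(3/8) = 0.087891; P(data | r = 4) = (4/8)(4/8)(4/8) = 0.125; P(data | r = 6) = (2/8)(6/8)(6/8) = 0.14062.
The prior-weighted likelihoods are 4/13 · 0.013672 = 0.0042067, 4/13 · 0.087891 = 0.027043, 4/13 · 0.125 = 0.038462, 1/13 · 0.14062 = 0.010817; with total 0.080529.
So P(r = 4 | data) = (0.038462) / (0.080529) = 0.47761.

0.478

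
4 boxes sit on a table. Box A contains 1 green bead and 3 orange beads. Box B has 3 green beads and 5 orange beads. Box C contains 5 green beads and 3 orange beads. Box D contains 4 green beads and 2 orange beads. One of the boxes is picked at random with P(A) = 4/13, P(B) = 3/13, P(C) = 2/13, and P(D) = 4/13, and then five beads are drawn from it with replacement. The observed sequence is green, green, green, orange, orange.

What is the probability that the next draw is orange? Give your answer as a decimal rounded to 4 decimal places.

0.4529

The likelihood of the observed sequence under each hypothesis: P(data | box A) = (1/4)(1/4)(1/4)(3/4)(3/4) = 0.0087891; P(data | box B) = (3/8)(3/8)(3/8)(5/8)(5/8) = 0.020599; P(data | box C) = (5/8)(5/8)(5/8)(3/8)(3/8) = 0.034332; P(data | box D) = (4/6)(4/6)(4/6)(2/6)(2/6) = 0.032922.
Weighting by the prior gives 4/13 · 0.0087891 = 0.0027043, 3/13 · 0.020599 = 0.0047537, 2/13 · 0.034332 = 0.0052819, 4/13 · 0.032922 = 0.01013; these sum to 0.02287.
Normalising, the posterior is P(box A | data) = 0.11825, P(box B | data) = 0.20786, P(box C | data) = 0.23096, P(box D | data) = 0.44293.
Averaging over the posterior, P(orange next | data) = (3/4)(0.11825) + (5/8)(0.20786) + (3/8)(0.23096) + (1/3)(0.44293) = 0.45285.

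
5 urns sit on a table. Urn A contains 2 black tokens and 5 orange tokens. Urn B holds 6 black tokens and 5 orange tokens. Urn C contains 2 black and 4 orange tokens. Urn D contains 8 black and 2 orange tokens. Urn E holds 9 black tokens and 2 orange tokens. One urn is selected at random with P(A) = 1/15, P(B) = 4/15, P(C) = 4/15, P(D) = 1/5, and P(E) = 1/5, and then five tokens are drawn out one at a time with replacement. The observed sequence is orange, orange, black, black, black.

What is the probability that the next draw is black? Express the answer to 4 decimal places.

0.5863

Compute the likelihood of the observed sequence for each case: P(data | urn A) = (5/7)(5/7)(2/7)(2/7)(2/7) = 0.0119; P(data | urn B) = (5/11)(5/11)(6/11)(6/11)(6/11) = 0.03353; P(data | urn C) = (4/6)(4/6)(2/6)(2/6)(2/6) = 0.016461; P(data | urn D) = (2/10)(2/10)(8/10)(8/10)(8/10) = 0.02048; P(data | urn E) = (2/11)(2/11)(9/11)(9/11)(9/11) = 0.018106.
Weighting by the prior gives 1/15 · 0.0119 = 0.00079332, 4/15 · 0.03353 = 0.0089413, 4/15 · 0.016461 = 0.0043896, 1/5 · 0.02048 = 0.004096, 1/5 · 0.018106 = 0.0036212; summing to 0.021841.
Normalising, the posterior is P(urn A | data) = 0.036322, P(urn B | data) = 0.40937, P(urn C | data) = 0.20098, P(urn D | data) = 0.18753, P(urn E | data) = 0.1658.
So P(black next | data) = Σ P(black next | H) P(H | data) = (2/7)(0.036322) + (6/11)(0.40937) + (1/3)(0.20098) + (4/5)(0.18753) + (9/11)(0.1658) = 0.58634.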